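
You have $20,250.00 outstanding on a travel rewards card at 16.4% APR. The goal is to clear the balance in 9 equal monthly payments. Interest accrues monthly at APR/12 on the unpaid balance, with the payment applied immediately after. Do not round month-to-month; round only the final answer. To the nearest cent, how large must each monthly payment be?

$2,406.53

Monthly rate r = 16.4%/12 = 1.36667% = 0.0136667.
Level-payment amortization: P = B₀·r / (1 − (1+r)^(−n)) = 20250.00·0.0136667 / (1 − 1.01367^(−9)).
Denominator 1 − (1+r)^(−9) = 0.11499951.
P = 276.75 / 0.11499951 ≈ 2406.53.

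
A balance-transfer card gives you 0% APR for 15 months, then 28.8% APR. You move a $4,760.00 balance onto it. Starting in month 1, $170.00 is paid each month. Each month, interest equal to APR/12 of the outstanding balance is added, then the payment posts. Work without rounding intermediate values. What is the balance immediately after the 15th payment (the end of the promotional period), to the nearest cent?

$2,210.00

Promo months 1–15 at r₀ = 0%/12 = 0; months 16+ at r₁ = 28.8%/12 = 0.024.
After month 15 (no interest yet): B = $4,760.00 − 15·$170.00 = $2,210.00.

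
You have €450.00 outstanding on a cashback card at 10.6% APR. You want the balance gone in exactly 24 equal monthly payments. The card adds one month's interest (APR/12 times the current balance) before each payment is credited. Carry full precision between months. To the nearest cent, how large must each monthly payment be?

€20.89

Monthly rate r = 10.6%/12 = 0.883333% = 0.00883333.
Level-payment amortization: P = B₀·r / (1 − (1+r)^(−n)) = 450.00·0.00883333 / (1 − 1.00883^(−24)).
Denominator 1 − (1+r)^(−24) = 0.190281922.
P = 3.975 / 0.190281922 ≈ 20.89.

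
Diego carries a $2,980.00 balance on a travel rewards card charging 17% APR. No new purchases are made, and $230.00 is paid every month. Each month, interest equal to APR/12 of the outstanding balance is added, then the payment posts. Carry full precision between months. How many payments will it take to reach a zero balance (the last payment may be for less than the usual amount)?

15 months

Monthly rate r = 17%/12 = 1.41667% = 0.0141667.
Recurrence: B ← B·(1+r) − $230.00.
Month 1: interest $42.22; balance after payment $2,792.22.
Month 2: interest $39.56; balance after payment $2,601.77.
Closed form: n = −ln(1 − rB₀/P)/ln(1+r) = −ln(0.81645)/ln(1.01417) ≈ 14.416, so the balance reaches zero during payment 15.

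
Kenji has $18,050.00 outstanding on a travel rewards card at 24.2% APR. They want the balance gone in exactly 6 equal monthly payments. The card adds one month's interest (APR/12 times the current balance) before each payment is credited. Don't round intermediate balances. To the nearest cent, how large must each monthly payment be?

$3,224.20

Monthly rate r = 24.2%/12 = 2.01667% = 0.0201667.
Level-payment amortization: P = B₀·r / (1 − (1+r)^(−n)) = 18050.00·0.0201667 / (1 − 1.02017^(−6)).
Denominator 1 − (1+r)^(−6) = 0.11289868.
P = 364.008 / 0.11289868 ≈ 3224.20.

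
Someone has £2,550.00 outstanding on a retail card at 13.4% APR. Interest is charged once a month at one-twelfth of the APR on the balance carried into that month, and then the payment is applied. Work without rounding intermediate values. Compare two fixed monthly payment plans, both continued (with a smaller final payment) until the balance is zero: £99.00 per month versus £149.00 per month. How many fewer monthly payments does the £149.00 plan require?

11 fewer payments

Monthly rate r = 13.4%/12 = 1.11667% = 0.0111667.
At £99.00/mo: n = ⌈−ln(1 − rB₀/P)/ln(1+r)⌉ = 31 payments (last £53.71); total interest = total paid − £2,550.00 = £473.71.
At £149.00/mo: 20 payments (last £14.81); total interest £295.81.
Payments saved = 31 − 20 = 11.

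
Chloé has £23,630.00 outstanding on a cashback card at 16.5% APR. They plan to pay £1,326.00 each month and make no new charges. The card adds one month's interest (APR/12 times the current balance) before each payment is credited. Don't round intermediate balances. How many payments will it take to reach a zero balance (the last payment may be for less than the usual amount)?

21 payments

Monthly rate r = 16.5%/12 = 1.375% = 0.01375.
Recurrence: B ← B·(1+r) − £1,326.00.
Month 1: interest £324.91; balance after payment £22,628.91.
Month 2: interest £311.15; balance after payment £21,614.06.
Closed form: n = −ln(1 − rB₀/P)/ln(1+r) = −ln(0.75497)/ln(1.01375) ≈ 20.582, so the balance reaches zero during payment 21.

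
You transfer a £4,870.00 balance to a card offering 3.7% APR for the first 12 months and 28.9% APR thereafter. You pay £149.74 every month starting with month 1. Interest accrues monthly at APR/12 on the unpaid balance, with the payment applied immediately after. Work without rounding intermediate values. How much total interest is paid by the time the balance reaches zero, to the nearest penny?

£1,529.61

Promo months 1–12 at r₀ = 3.7%/12 = 0.00308333; months 13+ at r₁ = 28.9%/12 = 0.0240833.
After month 12: iterate B ← B·(1+r₀) − £149.74 for 12 months → £3,225.61.
Then at r₁ with £149.74/mo: n₂ = −ln(1 − r₁·B/P)/ln(1+r₁) ≈ 30.74 → 31 more payments.
Total paid = 42·£149.74 + £110.53 = £6,399.61; interest = £6,399.61 − £4,870.00 = £1,529.61.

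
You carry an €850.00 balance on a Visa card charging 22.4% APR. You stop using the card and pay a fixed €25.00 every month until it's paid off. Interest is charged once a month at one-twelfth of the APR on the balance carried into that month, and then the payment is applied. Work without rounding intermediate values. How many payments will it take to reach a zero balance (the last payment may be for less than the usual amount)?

Monthly rate r = 22.4%/12 = 1.86667% = 0.0186667.
Recurrence: B ← B·(1+r) − €25.00.
Month 1: interest €15.87; balance after payment €840.87.
Month 2: interest €15.70; balance after payment €831.56.
Closed form: n = −ln(1 − rB₀/P)/ln(1+r) = −ln(0.36533)/ln(1.01867) ≈ 54.445, so the balance reaches zero during payment 55.

55 months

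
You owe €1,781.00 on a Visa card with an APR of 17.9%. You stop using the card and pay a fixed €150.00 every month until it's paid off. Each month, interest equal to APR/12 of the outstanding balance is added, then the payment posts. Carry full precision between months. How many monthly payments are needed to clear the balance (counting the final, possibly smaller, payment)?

14 payments

Monthly rate r = 17.9%/12 = 1.49167% = 0.0149167.
Recurrence: B ← B·(1+r) − €150.00.
Month 1: interest €26.57; balance after payment €1,657.57.
Month 2: interest €24.73; balance after payment €1,532.29.
Closed form: n = −ln(1 − rB₀/P)/ln(1+r) = −ln(0.82289)/ln(1.01492) ≈ 13.165, so the balance reaches zero during payment 14.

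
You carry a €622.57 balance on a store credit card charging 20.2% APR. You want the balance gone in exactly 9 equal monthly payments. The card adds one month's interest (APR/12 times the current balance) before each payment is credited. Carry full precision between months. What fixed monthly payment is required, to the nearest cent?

Monthly rate r = 20.2%/12 = 1.68333% = 0.0168333.
Level-payment amortization: P = B₀·r / (1 − (1+r)^(−n)) = 622.57·0.0168333 / (1 − 1.01683^(−9)).
Denominator 1 − (1+r)^(−9) = 0.139497714.
P = 10.4799 / 0.139497714 ≈ 75.13.

€75.13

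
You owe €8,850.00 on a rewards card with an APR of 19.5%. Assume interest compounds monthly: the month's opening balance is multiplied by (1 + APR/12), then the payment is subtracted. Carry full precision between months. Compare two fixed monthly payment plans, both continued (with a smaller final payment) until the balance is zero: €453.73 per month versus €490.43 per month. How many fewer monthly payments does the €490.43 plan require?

2 fewer payments

Monthly rate r = 19.5%/12 = 1.625% = 0.01625.
At €453.73/mo: n = ⌈−ln(1 − rB₀/P)/ln(1+r)⌉ = 24 payments (last €294.99); total interest = total paid − €8,850.00 = €1,880.78.
At €490.43/mo: 22 payments (last €261.23); total interest €1,710.26.
Payments saved = 24 − 22 = 2.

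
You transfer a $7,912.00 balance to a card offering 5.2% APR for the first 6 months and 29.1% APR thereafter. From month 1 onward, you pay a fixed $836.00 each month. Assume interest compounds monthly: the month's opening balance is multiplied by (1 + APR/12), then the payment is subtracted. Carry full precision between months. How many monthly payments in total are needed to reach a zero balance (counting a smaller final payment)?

10 payments

Promo months 1–6 at r₀ = 5.2%/12 = 0.00433333; months 7+ at r₁ = 29.1%/12 = 0.02425.
After month 6: iterate B ← B·(1+r₀) − $836.00 for 6 months → $3,049.30.
Then at r₁ with $836.00/mo: n₂ = −ln(1 − r₁·B/P)/ln(1+r₁) ≈ 3.87 → 4 more payments.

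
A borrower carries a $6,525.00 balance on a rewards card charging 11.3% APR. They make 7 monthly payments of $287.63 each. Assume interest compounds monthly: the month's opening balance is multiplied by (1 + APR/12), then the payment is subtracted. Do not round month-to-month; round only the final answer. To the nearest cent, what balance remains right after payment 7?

$4,896.26

Monthly rate r = 11.3%/12 = 0.941667% = 0.00941667.
Each month: B ← B·(1+r) − $287.63.
Month 1: interest $61.44; balance after payment $6,298.81.
Month 2: interest $59.31; balance after payment $6,070.50.
Month 3: interest $57.16; balance after payment $5,840.03.
Month 4: interest $54.99; balance after payment $5,607.40.
Month 5: interest $52.80; balance after payment $5,372.57.
Month 6: interest $50.59; balance after payment $5,135.53.
Month 7: interest $48.36; balance after payment $4,896.26.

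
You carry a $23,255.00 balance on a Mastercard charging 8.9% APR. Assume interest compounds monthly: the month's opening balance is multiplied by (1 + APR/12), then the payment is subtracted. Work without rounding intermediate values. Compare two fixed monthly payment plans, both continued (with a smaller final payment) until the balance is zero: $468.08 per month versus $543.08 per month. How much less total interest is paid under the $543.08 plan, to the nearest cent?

$1,030.40

Monthly rate r = 8.9%/12 = 0.741667% = 0.00741667.
At $468.08/mo: n = ⌈−ln(1 − rB₀/P)/ln(1+r)⌉ = 63 payments (last $93.85); total interest = total paid − $23,255.00 = $5,859.81.
At $543.08/mo: 52 payments (last $387.33); total interest $4,829.41.
Interest saved = $5,859.81 − $4,829.41 = $1,030.40.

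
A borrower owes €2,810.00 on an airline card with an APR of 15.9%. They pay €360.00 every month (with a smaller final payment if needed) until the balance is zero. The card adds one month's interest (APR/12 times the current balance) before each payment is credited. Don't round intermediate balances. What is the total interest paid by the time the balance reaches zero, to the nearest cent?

Monthly rate r = 15.9%/12 = 1.325% = 0.01325.
Payoff takes n = ⌈−ln(1 − rB₀/P)/ln(1+r)⌉ = ⌈8.294⌉ = 9 payments; the last is €106.28.
Total paid = 8·€360.00 + €106.28 = €2,986.28.
Total interest = total paid − principal = €2,986.28 − €2,810.00 = €176.28.

€176.28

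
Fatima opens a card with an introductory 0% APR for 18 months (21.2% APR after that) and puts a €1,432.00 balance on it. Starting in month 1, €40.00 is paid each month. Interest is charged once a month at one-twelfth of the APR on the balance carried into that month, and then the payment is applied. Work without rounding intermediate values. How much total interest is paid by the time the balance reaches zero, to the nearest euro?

Promo months 1–18 at r₀ = 0%/12 = 0; months 19+ at r₁ = 21.2%/12 = 0.0176667.
After month 18 (no interest yet): B = €1,432.00 − 18·€40.00 = €712.00.
Then at r₁ with €40.00/mo: n₂ = −ln(1 − r₁·B/P)/ln(1+r₁) ≈ 21.56 → 22 more payments.
Total paid = 39·€40.00 + €22.46 = €1,582.46; interest = €1,582.46 − €1,432.00 = €150.46.

€150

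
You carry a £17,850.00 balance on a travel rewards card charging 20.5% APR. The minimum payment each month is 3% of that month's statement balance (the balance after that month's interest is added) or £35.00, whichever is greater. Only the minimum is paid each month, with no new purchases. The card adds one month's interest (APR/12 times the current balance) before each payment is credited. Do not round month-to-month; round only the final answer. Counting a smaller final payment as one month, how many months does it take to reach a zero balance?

Monthly rate r = 20.5%/12 = 1.70833% = 0.0170833.
While 3% of the post-interest balance exceeds £35.00, each month B ← (B·(1+r))·(1 − 0.03), i.e. B shrinks by the factor (1+r)·0.97 = 0.98657.
This holds for months 1–204. Entering month 205 the balance is £1,131.89; 3% of the post-interest balance is now below £35.00, so the flat £35.00 minimum applies from here.
From month 205 a fixed £35.00 at rate r clears £1,131.89 in 48 more payments. Total: 204 + 48 = 252 months.

252 months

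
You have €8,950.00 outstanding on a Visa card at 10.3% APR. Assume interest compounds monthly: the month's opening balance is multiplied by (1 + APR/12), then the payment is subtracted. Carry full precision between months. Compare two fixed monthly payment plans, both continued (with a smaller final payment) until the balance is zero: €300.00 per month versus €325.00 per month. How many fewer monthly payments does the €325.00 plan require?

3 fewer payments

Monthly rate r = 10.3%/12 = 0.858333% = 0.00858333.
At €300.00/mo: n = ⌈−ln(1 − rB₀/P)/ln(1+r)⌉ = 35 payments (last €183.52); total interest = total paid − €8,950.00 = €1,433.52.
At €325.00/mo: 32 payments (last €180.07); total interest €1,305.07.
Payments saved = 35 − 32 = 3.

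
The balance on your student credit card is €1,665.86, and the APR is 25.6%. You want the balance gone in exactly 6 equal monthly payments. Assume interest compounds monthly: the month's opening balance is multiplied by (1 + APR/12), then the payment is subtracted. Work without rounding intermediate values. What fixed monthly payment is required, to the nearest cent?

Monthly rate r = 25.6%/12 = 2.13333% = 0.0213333.
Level-payment amortization: P = B₀·r / (1 − (1+r)^(−n)) = 1665.86·0.0213333 / (1 − 1.02133^(−6)).
Denominator 1 − (1+r)^(−6) = 0.118961346.
P = 35.5383 / 0.118961346 ≈ 298.74.

€298.74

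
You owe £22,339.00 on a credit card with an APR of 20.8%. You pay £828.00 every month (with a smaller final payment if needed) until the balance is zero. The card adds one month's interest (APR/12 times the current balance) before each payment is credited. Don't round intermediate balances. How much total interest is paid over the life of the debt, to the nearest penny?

Monthly rate r = 20.8%/12 = 1.73333% = 0.0173333.
Payoff takes n = ⌈−ln(1 − rB₀/P)/ln(1+r)⌉ = ⌈36.686⌉ = 37 payments; the last is £569.57.
Total paid = 36·£828.00 + £569.57 = £30,377.57.
Total interest = total paid − principal = £30,377.57 − £22,339.00 = £8,038.57.

£8,038.57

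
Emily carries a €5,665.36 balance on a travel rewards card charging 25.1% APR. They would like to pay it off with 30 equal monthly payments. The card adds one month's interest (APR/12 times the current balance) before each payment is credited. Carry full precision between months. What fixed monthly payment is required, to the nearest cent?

€256.16

Monthly rate r = 25.1%/12 = 2.09167% = 0.0209167.
Level-payment amortization: P = B₀·r / (1 − (1+r)^(−n)) = 5665.36·0.0209167 / (1 − 1.02092^(−30)).
Denominator 1 − (1+r)^(−30) = 0.462608014.
P = 118.5 / 0.462608014 ≈ 256.16.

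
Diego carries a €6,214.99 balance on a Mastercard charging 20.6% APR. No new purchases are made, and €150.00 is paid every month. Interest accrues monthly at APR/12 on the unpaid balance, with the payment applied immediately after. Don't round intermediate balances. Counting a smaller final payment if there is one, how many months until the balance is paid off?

Monthly rate r = 20.6%/12 = 1.71667% = 0.0171667.
Recurrence: B ← B·(1+r) − €150.00.
Month 1: interest €106.69; balance after payment €6,171.68.
Month 2: interest €105.95; balance after payment €6,127.63.
Closed form: n = −ln(1 − rB₀/P)/ln(1+r) = −ln(0.28873)/ln(1.01717) ≈ 72.984, so the balance reaches zero during payment 73.

73 months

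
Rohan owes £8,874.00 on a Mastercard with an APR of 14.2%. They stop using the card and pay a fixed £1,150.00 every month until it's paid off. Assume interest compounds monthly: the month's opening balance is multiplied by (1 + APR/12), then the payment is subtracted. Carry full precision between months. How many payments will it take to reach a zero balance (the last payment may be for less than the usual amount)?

9 months

Monthly rate r = 14.2%/12 = 1.18333% = 0.0118333.
Recurrence: B ← B·(1+r) − £1,150.00.
Month 1: interest £105.01; balance after payment £7,829.01.
Month 2: interest £92.64; balance after payment £6,771.65.
Closed form: n = −ln(1 − rB₀/P)/ln(1+r) = −ln(0.90869)/ln(1.01183) ≈ 8.140, so the balance reaches zero during payment 9.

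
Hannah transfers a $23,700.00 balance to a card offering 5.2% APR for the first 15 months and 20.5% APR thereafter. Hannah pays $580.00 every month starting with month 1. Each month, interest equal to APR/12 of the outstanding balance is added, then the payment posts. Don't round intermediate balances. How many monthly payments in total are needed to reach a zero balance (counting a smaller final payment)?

Promo months 1–15 at r₀ = 5.2%/12 = 0.00433333; months 16+ at r₁ = 20.5%/12 = 0.0170833.
After month 15: iterate B ← B·(1+r₀) − $580.00 for 15 months → $16,319.20.
Then at r₁ with $580.00/mo: n₂ = −ln(1 − r₁·B/P)/ln(1+r₁) ≈ 38.68 → 39 more payments.

54 months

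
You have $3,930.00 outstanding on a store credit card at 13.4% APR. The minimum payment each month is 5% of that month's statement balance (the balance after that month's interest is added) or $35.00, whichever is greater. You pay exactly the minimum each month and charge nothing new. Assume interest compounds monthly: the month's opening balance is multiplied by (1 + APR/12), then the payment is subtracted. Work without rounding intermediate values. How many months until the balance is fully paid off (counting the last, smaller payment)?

66 months

Monthly rate r = 13.4%/12 = 1.11667% = 0.0111667.
While 5% of the post-interest balance exceeds $35.00, each month B ← (B·(1+r))·(1 − 0.05), i.e. B shrinks by the factor (1+r)·0.95 = 0.96061.
This holds for months 1–44. Entering month 45 the balance is $670.55; 5% of the post-interest balance is now below $35.00, so the flat $35.00 minimum applies from here.
From month 45 a fixed $35.00 at rate r clears $670.55 in 22 more payments. Total: 44 + 22 = 66 months.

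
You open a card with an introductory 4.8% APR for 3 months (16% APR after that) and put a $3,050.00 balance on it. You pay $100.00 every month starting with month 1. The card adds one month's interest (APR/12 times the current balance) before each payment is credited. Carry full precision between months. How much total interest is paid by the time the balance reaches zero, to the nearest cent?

$755.22

Promo months 1–3 at r₀ = 4.8%/12 = 0.004; months 4+ at r₁ = 16%/12 = 0.0133333.
After month 3: iterate B ← B·(1+r₀) − $100.00 for 3 months → $2,785.54.
Then at r₁ with $100.00/mo: n₂ = −ln(1 − r₁·B/P)/ln(1+r₁) ≈ 35.05 → 36 more payments.
Total paid = 38·$100.00 + $5.22 = $3,805.22; interest = $3,805.22 − $3,050.00 = $755.22.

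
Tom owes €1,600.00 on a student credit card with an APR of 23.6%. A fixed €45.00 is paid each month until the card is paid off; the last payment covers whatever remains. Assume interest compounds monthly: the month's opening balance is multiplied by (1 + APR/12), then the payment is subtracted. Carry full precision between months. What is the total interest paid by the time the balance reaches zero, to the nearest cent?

Monthly rate r = 23.6%/12 = 1.96667% = 0.0196667.
Payoff takes n = ⌈−ln(1 − rB₀/P)/ln(1+r)⌉ = ⌈61.692⌉ = 62 payments; the last is €31.25.
Total paid = 61·€45.00 + €31.25 = €2,776.25.
Total interest = total paid − principal = €2,776.25 − €1,600.00 = €1,176.25.

€1,176.25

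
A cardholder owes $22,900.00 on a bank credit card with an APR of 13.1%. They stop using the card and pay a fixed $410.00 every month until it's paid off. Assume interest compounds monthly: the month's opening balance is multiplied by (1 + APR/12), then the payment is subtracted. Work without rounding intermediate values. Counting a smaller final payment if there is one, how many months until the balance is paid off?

Monthly rate r = 13.1%/12 = 1.09167% = 0.0109167.
Recurrence: B ← B·(1+r) − $410.00.
Month 1: interest $249.99; balance after payment $22,739.99.
Month 2: interest $248.24; balance after payment $22,578.24.
Closed form: n = −ln(1 − rB₀/P)/ln(1+r) = −ln(0.39026)/ln(1.01092) ≈ 86.662, so the balance reaches zero during payment 87.

87 months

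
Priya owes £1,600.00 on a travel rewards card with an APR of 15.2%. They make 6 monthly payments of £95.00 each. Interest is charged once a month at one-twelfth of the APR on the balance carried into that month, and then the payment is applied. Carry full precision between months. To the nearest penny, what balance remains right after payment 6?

£1,137.16

Monthly rate r = 15.2%/12 = 1.26667% = 0.0126667.
Each month: B ← B·(1+r) − £95.00.
Month 1: interest £20.27; balance after payment £1,525.27.
Month 2: interest £19.32; balance after payment £1,449.59.
Month 3: interest £18.36; balance after payment £1,372.95.
Month 4: interest £17.39; balance after payment £1,295.34.
Month 5: interest £16.41; balance after payment £1,216.75.
Month 6: interest £15.41; balance after payment £1,137.16.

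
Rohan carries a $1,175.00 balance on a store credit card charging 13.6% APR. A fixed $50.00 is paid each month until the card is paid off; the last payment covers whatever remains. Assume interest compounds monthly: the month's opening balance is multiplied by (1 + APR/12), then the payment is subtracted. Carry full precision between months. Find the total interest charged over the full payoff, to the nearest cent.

$199.12

Monthly rate r = 13.6%/12 = 1.13333% = 0.0113333.
Payoff takes n = ⌈−ln(1 − rB₀/P)/ln(1+r)⌉ = ⌈27.481⌉ = 28 payments; the last is $24.12.
Total paid = 27·$50.00 + $24.12 = $1,374.12.
Total interest = total paid − principal = $1,374.12 − $1,175.00 = $199.12.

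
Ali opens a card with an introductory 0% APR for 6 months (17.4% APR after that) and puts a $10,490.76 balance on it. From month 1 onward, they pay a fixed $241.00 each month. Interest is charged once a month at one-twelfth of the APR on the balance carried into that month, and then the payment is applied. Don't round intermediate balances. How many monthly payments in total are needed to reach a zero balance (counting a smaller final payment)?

Promo months 1–6 at r₀ = 0%/12 = 0; months 7+ at r₁ = 17.4%/12 = 0.0145.
After month 6 (no interest yet): B = $10,490.76 − 6·$241.00 = $9,044.76.
Then at r₁ with $241.00/mo: n₂ = −ln(1 − r₁·B/P)/ln(1+r₁) ≈ 54.58 → 55 more payments.

61 months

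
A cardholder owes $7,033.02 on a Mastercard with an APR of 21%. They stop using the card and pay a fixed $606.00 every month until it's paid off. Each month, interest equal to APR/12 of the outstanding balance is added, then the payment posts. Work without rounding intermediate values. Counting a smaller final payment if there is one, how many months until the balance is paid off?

14 payments

Monthly rate r = 21%/12 = 1.75% = 0.0175.
Recurrence: B ← B·(1+r) − $606.00.
Month 1: interest $123.08; balance after payment $6,550.10.
Month 2: interest $114.63; balance after payment $6,058.72.
Closed form: n = −ln(1 − rB₀/P)/ln(1+r) = −ln(0.7969)/ln(1.0175) ≈ 13.086, so the balance reaches zero during payment 14.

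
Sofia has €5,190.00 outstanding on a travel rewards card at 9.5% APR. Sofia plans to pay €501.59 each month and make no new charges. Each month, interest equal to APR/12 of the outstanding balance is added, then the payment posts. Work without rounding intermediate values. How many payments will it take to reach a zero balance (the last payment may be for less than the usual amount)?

Monthly rate r = 9.5%/12 = 0.791667% = 0.00791667.
Recurrence: B ← B·(1+r) − €501.59.
Month 1: interest €41.09; balance after payment €4,729.50.
Month 2: interest €37.44; balance after payment €4,265.35.
Closed form: n = −ln(1 − rB₀/P)/ln(1+r) = −ln(0.91809)/ln(1.00792) ≈ 10.838, so the balance reaches zero during payment 11.

11 payments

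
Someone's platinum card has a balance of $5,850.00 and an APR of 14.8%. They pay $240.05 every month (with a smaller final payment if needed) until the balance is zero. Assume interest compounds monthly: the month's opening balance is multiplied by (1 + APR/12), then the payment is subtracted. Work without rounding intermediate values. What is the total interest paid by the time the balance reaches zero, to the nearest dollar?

Monthly rate r = 14.8%/12 = 1.23333% = 0.0123333.
Payoff takes n = ⌈−ln(1 − rB₀/P)/ln(1+r)⌉ = ⌈29.163⌉ = 30 payments; the last is $39.36.
Total paid = 29·$240.05 + $39.36 = $7,000.81.
Total interest = total paid − principal = $7,000.81 − $5,850.00 = $1,150.81.

$1,151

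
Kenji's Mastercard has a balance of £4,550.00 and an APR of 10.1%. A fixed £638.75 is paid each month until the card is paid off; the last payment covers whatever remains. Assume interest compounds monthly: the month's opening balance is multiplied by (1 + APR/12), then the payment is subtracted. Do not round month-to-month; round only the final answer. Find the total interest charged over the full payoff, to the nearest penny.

Monthly rate r = 10.1%/12 = 0.841667% = 0.00841667.
Payoff takes n = ⌈−ln(1 − rB₀/P)/ln(1+r)⌉ = ⌈7.377⌉ = 8 payments; the last is £241.20.
Total paid = 7·£638.75 + £241.20 = £4,712.45.
Total interest = total paid − principal = £4,712.45 − £4,550.00 = £162.45.

£162.45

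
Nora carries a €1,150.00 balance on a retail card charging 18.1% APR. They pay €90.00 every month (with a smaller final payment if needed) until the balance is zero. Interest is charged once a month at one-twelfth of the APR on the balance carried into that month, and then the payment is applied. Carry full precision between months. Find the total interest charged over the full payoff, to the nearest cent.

Monthly rate r = 18.1%/12 = 1.50833% = 0.0150833.
Payoff takes n = ⌈−ln(1 − rB₀/P)/ln(1+r)⌉ = ⌈14.301⌉ = 15 payments; the last is €27.25.
Total paid = 14·€90.00 + €27.25 = €1,287.25.
Total interest = total paid − principal = €1,287.25 − €1,150.00 = €137.25.

€137.25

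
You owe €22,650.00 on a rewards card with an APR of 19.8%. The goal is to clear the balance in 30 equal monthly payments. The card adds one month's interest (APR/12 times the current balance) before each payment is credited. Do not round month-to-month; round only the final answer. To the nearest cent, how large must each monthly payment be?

Monthly rate r = 19.8%/12 = 1.65% = 0.0165.
Level-payment amortization: P = B₀·r / (1 − (1+r)^(−n)) = 22650.00·0.0165 / (1 − 1.0165^(−30)).
Denominator 1 − (1+r)^(−30) = 0.387961826.
P = 373.725 / 0.387961826 ≈ 963.30.

€963.30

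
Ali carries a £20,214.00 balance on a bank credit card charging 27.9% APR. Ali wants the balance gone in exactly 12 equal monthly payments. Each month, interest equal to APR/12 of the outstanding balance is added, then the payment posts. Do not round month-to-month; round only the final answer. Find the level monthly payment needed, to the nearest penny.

£1,949.78

Monthly rate r = 27.9%/12 = 2.325% = 0.02325.
Level-payment amortization: P = B₀·r / (1 − (1+r)^(−n)) = 20214.00·0.02325 / (1 − 1.02325^(−12)).
Denominator 1 − (1+r)^(−12) = 0.241039873.
P = 469.976 / 0.241039873 ≈ 1949.78.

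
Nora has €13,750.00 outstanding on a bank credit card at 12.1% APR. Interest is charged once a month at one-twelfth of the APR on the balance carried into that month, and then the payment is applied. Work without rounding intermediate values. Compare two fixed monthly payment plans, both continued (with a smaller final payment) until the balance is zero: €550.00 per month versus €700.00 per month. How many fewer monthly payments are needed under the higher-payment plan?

Monthly rate r = 12.1%/12 = 1.00833% = 0.0100833.
At €550.00/mo: n = ⌈−ln(1 − rB₀/P)/ln(1+r)⌉ = 29 payments (last €523.35); total interest = total paid − €13,750.00 = €2,173.35.
At €700.00/mo: 23 payments (last €0.42); total interest €1,650.42.
Payments saved = 29 − 23 = 6.

6 fewer payments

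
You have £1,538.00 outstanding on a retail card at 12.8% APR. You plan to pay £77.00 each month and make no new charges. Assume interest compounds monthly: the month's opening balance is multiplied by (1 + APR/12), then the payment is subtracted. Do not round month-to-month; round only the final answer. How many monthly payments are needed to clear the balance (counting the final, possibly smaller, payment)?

23 payments

Monthly rate r = 12.8%/12 = 1.06667% = 0.0106667.
Recurrence: B ← B·(1+r) − £77.00.
Month 1: interest £16.41; balance after payment £1,477.41.
Month 2: interest £15.76; balance after payment £1,416.16.
Closed form: n = −ln(1 − rB₀/P)/ln(1+r) = −ln(0.78694)/ln(1.01067) ≈ 22.582, so the balance reaches zero during payment 23.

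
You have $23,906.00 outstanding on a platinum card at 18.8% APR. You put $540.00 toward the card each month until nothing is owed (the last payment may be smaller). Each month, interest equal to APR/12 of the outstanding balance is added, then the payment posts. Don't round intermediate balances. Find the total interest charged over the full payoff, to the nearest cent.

Monthly rate r = 18.8%/12 = 1.56667% = 0.0156667.
Payoff takes n = ⌈−ln(1 − rB₀/P)/ln(1+r)⌉ = ⌈76.085⌉ = 77 payments; the last is $46.43.
Total paid = 76·$540.00 + $46.43 = $41,086.43.
Total interest = total paid − principal = $41,086.43 − $23,906.00 = $17,180.43.

$17,180.43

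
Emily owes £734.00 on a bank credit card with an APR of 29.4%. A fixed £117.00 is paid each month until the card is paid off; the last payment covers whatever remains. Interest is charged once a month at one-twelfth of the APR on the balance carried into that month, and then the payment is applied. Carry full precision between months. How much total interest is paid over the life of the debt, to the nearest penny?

Monthly rate r = 29.4%/12 = 2.45% = 0.0245.
Payoff takes n = ⌈−ln(1 − rB₀/P)/ln(1+r)⌉ = ⌈6.895⌉ = 7 payments; the last is £104.80.
Total paid = 6·£117.00 + £104.80 = £806.80.
Total interest = total paid − principal = £806.80 − £734.00 = £72.80.

£72.80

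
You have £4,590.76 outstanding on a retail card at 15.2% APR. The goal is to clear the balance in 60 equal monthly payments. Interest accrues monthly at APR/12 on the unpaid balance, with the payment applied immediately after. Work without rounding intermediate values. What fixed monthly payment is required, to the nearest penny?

Monthly rate r = 15.2%/12 = 1.26667% = 0.0126667.
Level-payment amortization: P = B₀·r / (1 − (1+r)^(−n)) = 4590.76·0.0126667 / (1 − 1.01267^(−60)).
Denominator 1 − (1+r)^(−60) = 0.530096033.
P = 58.1496 / 0.530096033 ≈ 109.70.

£109.70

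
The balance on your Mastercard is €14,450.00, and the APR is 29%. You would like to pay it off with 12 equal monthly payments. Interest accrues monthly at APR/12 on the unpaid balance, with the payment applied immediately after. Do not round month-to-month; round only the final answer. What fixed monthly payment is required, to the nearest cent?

€1,401.59

Monthly rate r = 29%/12 = 2.41667% = 0.0241667.
Level-payment amortization: P = B₀·r / (1 − (1+r)^(−n)) = 14450.00·0.0241667 / (1 − 1.02417^(−12)).
Denominator 1 − (1+r)^(−12) = 0.24915143.
P = 349.208 / 0.24915143 ≈ 1401.59.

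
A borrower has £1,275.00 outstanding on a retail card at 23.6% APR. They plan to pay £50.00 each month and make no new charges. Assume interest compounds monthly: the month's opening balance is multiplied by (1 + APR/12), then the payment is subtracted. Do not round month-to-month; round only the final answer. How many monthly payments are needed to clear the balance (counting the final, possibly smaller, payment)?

36 payments

Monthly rate r = 23.6%/12 = 1.96667% = 0.0196667.
Recurrence: B ← B·(1+r) − £50.00.
Month 1: interest £25.08; balance after payment £1,250.08.
Month 2: interest £24.58; balance after payment £1,224.66.
Closed form: n = −ln(1 − rB₀/P)/ln(1+r) = −ln(0.4985)/ln(1.01967) ≈ 35.744, so the balance reaches zero during payment 36.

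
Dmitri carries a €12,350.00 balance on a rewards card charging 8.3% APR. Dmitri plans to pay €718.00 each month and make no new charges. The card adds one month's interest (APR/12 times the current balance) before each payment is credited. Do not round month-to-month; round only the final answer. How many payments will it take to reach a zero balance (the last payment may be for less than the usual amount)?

19 payments

Monthly rate r = 8.3%/12 = 0.691667% = 0.00691667.
Recurrence: B ← B·(1+r) − €718.00.
Month 1: interest €85.42; balance after payment €11,717.42.
Month 2: interest €81.05; balance after payment €11,080.47.
Closed form: n = −ln(1 − rB₀/P)/ln(1+r) = −ln(0.88103)/ln(1.00692) ≈ 18.376, so the balance reaches zero during payment 19.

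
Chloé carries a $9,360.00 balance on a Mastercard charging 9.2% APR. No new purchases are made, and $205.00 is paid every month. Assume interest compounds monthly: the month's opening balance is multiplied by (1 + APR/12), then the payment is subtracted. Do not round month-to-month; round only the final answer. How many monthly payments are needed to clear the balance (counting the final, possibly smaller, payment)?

57 payments

Monthly rate r = 9.2%/12 = 0.766667% = 0.00766667.
Recurrence: B ← B·(1+r) − $205.00.
Month 1: interest $71.76; balance after payment $9,226.76.
Month 2: interest $70.74; balance after payment $9,092.50.
Closed form: n = −ln(1 − rB₀/P)/ln(1+r) = −ln(0.64995)/ln(1.00767) ≈ 56.414, so the balance reaches zero during payment 57.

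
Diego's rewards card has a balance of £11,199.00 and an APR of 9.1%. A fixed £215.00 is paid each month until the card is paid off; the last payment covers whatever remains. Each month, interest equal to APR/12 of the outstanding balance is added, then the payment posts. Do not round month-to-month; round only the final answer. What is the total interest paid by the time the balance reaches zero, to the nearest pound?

£3,103

Monthly rate r = 9.1%/12 = 0.758333% = 0.00758333.
Payoff takes n = ⌈−ln(1 − rB₀/P)/ln(1+r)⌉ = ⌈66.519⌉ = 67 payments; the last is £111.78.
Total paid = 66·£215.00 + £111.78 = £14,301.78.
Total interest = total paid − principal = £14,301.78 − £11,199.00 = £3,102.78.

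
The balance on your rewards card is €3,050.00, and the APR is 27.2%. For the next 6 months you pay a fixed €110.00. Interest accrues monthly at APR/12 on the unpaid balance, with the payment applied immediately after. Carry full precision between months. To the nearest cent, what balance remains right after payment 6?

Monthly rate r = 27.2%/12 = 2.26667% = 0.0226667.
Each month: B ← B·(1+r) − €110.00.
Month 1: interest €69.13; balance after payment €3,009.13.
Month 2: interest €68.21; balance after payment €2,967.34.
Month 3: interest €67.26; balance after payment €2,924.60.
Month 4: interest €66.29; balance after payment €2,880.89.
Month 5: interest €65.30; balance after payment €2,836.19.
Month 6: interest €64.29; balance after payment €2,790.48.

€2,790.48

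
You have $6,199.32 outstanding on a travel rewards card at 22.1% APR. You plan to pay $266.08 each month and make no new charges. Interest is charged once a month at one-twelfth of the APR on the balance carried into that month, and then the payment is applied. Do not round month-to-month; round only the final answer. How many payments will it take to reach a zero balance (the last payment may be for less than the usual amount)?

31 payments

Monthly rate r = 22.1%/12 = 1.84167% = 0.0184167.
Recurrence: B ← B·(1+r) − $266.08.
Month 1: interest $114.17; balance after payment $6,047.41.
Month 2: interest $111.37; balance after payment $5,892.70.
Closed form: n = −ln(1 − rB₀/P)/ln(1+r) = −ln(0.57092)/ln(1.01842) ≈ 30.715, so the balance reaches zero during payment 31.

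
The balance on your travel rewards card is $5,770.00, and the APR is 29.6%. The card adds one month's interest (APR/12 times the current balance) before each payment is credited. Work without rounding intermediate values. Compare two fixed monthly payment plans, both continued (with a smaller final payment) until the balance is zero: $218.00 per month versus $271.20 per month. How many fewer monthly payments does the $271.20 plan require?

13 fewer payments

Monthly rate r = 29.6%/12 = 2.46667% = 0.0246667.
At $218.00/mo: n = ⌈−ln(1 − rB₀/P)/ln(1+r)⌉ = 44 payments (last $92.55); total interest = total paid − $5,770.00 = $3,696.55.
At $271.20/mo: 31 payments (last $145.57); total interest $2,511.57.
Payments saved = 44 − 31 = 13.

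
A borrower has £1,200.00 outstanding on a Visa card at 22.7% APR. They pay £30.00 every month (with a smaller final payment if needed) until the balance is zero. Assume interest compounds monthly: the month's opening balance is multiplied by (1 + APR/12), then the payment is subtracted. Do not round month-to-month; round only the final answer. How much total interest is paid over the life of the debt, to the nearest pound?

£1,063

Monthly rate r = 22.7%/12 = 1.89167% = 0.0189167.
Payoff takes n = ⌈−ln(1 − rB₀/P)/ln(1+r)⌉ = ⌈75.418⌉ = 76 payments; the last is £12.60.
Total paid = 75·£30.00 + £12.60 = £2,262.60.
Total interest = total paid − principal = £2,262.60 − £1,200.00 = £1,062.60.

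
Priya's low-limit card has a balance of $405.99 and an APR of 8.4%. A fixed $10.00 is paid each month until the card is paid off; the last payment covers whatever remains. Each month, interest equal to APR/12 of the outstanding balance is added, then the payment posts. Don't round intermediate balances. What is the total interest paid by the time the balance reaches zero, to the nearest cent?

$73.32

Monthly rate r = 8.4%/12 = 0.7% = 0.007.
Payoff takes n = ⌈−ln(1 − rB₀/P)/ln(1+r)⌉ = ⌈47.931⌉ = 48 payments; the last is $9.31.
Total paid = 47·$10.00 + $9.31 = $479.31.
Total interest = total paid − principal = $479.31 − $405.99 = $73.32.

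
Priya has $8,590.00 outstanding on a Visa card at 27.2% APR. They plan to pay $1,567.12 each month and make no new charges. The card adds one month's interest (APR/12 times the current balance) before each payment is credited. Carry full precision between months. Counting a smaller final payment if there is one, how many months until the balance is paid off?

6 months

Monthly rate r = 27.2%/12 = 2.26667% = 0.0226667.
Recurrence: B ← B·(1+r) − $1,567.12.
Month 1: interest $194.71; balance after payment $7,217.59.
Month 2: interest $163.60; balance after payment $5,814.07.
Month 3: interest $131.79; balance after payment $4,378.73.
Month 4: interest $99.25; balance after payment $2,910.86.
Month 5: interest $65.98; balance after payment $1,409.72.
Month 6: interest $31.95; balance after payment $0.00.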